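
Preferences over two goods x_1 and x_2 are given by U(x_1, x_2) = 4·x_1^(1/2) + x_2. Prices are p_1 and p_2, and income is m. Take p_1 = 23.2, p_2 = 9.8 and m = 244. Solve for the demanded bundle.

x_1* = 0.7137, x_2* = 23.2083

Set MRS = p_1/p_2: 2·x_1^(−1/2) = p_1/p_2.
Thus x_1* = (2·p_2/p_1)² — independent of m — with the rest of income spent on x_2.
Plugging in: x_1* = (2·9.8/23.2)² = 0.7137, x_2* = 23.2083.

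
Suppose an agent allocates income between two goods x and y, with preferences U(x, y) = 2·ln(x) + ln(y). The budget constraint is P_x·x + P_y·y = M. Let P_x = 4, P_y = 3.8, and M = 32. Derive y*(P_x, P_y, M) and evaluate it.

y* = 2.807

Demand: x*(P_x,P_y,M) = 2/3·M/P_x and y* = 1/3·M/P_y.
At P_x=4, P_y=3.8, M=32: y* = 1/3·32/3.8 = 2.807.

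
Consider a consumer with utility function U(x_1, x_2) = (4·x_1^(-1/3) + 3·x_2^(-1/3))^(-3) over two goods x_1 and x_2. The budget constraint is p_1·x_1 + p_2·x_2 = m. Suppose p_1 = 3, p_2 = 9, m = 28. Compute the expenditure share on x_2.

With the ratio pinned down, the budget gives x_1* = m/(p_1 + p_2·(x_2/x_1)) and x_2* = (x_2/x_1)·x_1*.
Numerically x_2/x_1 = 0.353553, so x_1* = 28/(3 + 9·0.353553) = 4.5293 and x_2* = 0.353553·4.5293 = 1.6013.
Expenditure on x_2: 9·1.6013 = 14.4121; share = 0.5147.

share on x_2 = 0.5147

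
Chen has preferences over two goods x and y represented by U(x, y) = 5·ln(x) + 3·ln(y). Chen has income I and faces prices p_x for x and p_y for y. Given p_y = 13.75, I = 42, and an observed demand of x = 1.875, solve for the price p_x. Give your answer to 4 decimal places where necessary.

Tangency: MRS = (5/3)·y/x = p_x/p_y.
So 5·p_y·y = 3·p_x·x; combined with the budget, a share 0.625 of income goes to x.
Demand: x*(p_x,p_y,I) = 0.625·I/p_x and y* = 0.375·I/p_y.
Set x* = 1.875 in the demand function and solve for p_x: p_x = 14.

p_x = 14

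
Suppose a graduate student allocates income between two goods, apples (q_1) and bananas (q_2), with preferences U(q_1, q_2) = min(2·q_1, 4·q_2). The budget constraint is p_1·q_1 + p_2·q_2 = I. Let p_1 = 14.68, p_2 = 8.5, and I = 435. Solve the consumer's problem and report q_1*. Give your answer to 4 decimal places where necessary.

Leontief preferences: the optimum is at the kink where q_1/4 = q_2/2, i.e. q_2 = (1/2)·q_1.
Budget: p_1·q_1 + p_2·(1/2)·q_1 = I, so (4·p_1 + 2·p_2)·q_1 = 4·I.
Demand: q_1*(p_1,p_2,I) = 4·I/(4·p_1 + 2·p_2), q_2* = 2·I/(4·p_1 + 2·p_2).
Here 4·14.68 + 2·8.5 = 75.72, giving q_1* = 22.9794.

q_1* = 22.9794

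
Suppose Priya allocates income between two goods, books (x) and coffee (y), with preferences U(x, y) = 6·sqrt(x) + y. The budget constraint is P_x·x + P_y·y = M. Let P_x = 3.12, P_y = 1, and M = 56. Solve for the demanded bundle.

x* = 0.9246, y* = 53.1154

Plugging in: x* = (3·1/3.12)² = 0.9246, y* = 53.1154.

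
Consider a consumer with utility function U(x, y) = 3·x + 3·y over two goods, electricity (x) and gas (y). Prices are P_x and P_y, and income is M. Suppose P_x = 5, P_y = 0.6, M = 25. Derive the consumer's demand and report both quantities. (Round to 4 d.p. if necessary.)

Linear utility — the consumer picks whichever good has higher MU/price: 3/5 = 0.6 vs 3/0.6 = 5.
y gives more utility per dollar, so spend all income on y: y* = M/P_y, x* = 0.
Numerically: x* = 0, y* = 41.6667.

x* = 0, y* = 41.6667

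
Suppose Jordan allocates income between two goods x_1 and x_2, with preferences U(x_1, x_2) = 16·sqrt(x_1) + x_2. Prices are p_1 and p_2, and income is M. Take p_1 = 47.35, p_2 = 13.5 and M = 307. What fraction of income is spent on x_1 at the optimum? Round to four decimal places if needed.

Set MRS = p_1/p_2: 8·x_1^(−1/2) = p_1/p_2.
Solve: √x_1 = 8·p_2/p_1, so x_1*(p_1,p_2) = (8·p_2/p_1)², and x_2* = (M − p_1·x_1*)/p_2.
Plugging in: x_1* = (8·13.5/47.35)² = 5.2024, x_2* = 4.4936.
Expenditure on x_1: 47.35·5.2024 = 246.3358; share = 0.8024.

share on x_1 = 0.8024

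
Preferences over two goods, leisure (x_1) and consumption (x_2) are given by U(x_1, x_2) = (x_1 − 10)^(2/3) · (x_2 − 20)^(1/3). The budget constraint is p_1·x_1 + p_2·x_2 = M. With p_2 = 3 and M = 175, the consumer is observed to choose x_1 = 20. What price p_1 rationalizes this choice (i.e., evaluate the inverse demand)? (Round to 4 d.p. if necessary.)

p_1 = 4.6

Let x_1' = x_1−10, x_2' = x_2−20. MRS = 2·x_2'/x_1' = p_1/p_2.
Substituting into the budget: x_1* = 10 + 2/3·(M − 10·p_1 − 20·p_2)/p_1, and x_2* = 20 + 1/3·(…)/p_2.
Set x_1* = 20 in the demand function and solve for p_1: p_1 = 4.6.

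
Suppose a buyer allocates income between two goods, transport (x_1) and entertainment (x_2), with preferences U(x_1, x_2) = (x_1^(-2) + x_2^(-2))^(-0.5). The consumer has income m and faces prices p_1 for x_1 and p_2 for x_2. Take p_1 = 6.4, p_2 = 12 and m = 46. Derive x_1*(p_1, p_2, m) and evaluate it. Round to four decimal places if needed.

MRS = MU_x_1/MU_x_2 = (x_2/x_1)^(3). Set equal to p_1/p_2.
Hence x_2/x_1 = (p_1/p_2)^(1/(3)), i.e. raised to the 1/3 power.
With the ratio pinned down, the budget gives x_1* = m/(p_1 + p_2·(x_2/x_1)) and x_2* = (x_2/x_1)·x_1*.
Numerically x_2/x_1 = 0.81096, so x_1* = 46/(6.4 + 12·0.81096) = 2.8516.

x_1* = 2.8516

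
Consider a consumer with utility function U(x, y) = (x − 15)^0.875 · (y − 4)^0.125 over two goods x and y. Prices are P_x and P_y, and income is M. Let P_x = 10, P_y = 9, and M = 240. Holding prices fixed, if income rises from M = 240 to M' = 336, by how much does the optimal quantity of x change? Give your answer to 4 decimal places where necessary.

Δx* = 8.4

After buying the subsistence bundle (15, 4), a share 0.875 of the remaining income goes to x: x* = 15 + 0.875·(M − 15P_x − 4P_y)/P_x.
Discretionary income = 240 − 15·10 − 4·9 = 54; x* = 15 + 0.875·54/10 = 19.725.
At M' = 336: x* = 28.125. Change: 28.125 − 19.725 = 8.4.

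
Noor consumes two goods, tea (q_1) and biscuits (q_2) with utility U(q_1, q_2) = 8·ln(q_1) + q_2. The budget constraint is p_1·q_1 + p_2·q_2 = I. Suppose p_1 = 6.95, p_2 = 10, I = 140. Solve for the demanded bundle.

q_1* = 11.5108, q_2* = 6

MU_q_1 = 8/q_1, MU_q_2 = 1. Tangency: 8/q_1 = p_1/p_2.
So q_1*(p_1,p_2) = 8·p_2/p_1, independent of income; and q_2* = (I − 8·p_2)/p_2.
At the given prices: q_1* = 8·10/6.95 = 11.5108, and q_2* = 6.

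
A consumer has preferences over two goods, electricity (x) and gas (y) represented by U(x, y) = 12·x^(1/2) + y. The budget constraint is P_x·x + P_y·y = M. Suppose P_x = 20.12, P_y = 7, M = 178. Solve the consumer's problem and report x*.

x* = 4.3576

Set MRS = P_x/P_y: 6·x^(−1/2) = P_x/P_y.
Thus x* = (6·P_y/P_x)² — independent of M — with the rest of income spent on y.
Plugging in: x* = (6·7/20.12)² = 4.3576.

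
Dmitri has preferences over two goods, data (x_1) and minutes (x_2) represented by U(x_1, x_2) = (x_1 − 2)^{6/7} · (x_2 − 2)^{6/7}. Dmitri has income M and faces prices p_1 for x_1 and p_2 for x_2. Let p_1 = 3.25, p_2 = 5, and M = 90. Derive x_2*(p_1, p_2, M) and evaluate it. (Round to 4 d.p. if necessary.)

This is Cobb-Douglas in (x_1−2, x_2−2): tangency gives 6/7·p_2·(x_2−2) = 6/7·p_1·(x_1−2).
Substituting into the budget: x_1* = 2 + 0.5·(M − 2·p_1 − 2·p_2)/p_1, and x_2* = 2 + 0.5·(…)/p_2.
Discretionary income = 90 − 2·3.25 − 2·5 = 73.5; x_2* = 2 + 0.5·73.5/5 = 9.35.

x_2* = 9.35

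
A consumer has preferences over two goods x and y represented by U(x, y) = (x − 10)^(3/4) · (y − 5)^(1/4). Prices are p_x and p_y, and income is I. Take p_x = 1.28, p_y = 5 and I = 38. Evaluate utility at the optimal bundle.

Substituting into the budget: x* = 10 + 0.75·(I − 10·p_x − 5·p_y)/p_x, and y* = 5 + 0.25·(…)/p_y.
Discretionary income = 38 − 10·1.28 − 5·5 = 0.2; x* = 10 + 0.75·0.2/1.28 = 10.1172; y* = 5 + 0.25·0.2/5 = 5.01.
Utility at the optimum: U(10.1172, 5.01) = 0.0633.

V = 0.0633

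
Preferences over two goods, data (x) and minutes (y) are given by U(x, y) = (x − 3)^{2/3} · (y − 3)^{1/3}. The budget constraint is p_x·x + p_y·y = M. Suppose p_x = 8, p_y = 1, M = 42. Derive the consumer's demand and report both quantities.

MRS = 2·(y−3)/(x−3). Tangency with p_x/p_y gives y−3 = (1/2)·(p_x/p_y)·(x−3).
After buying the subsistence bundle (3, 3), a share 2/3 of the remaining income goes to x: x* = 3 + 2/3·(M − 3p_x − 3p_y)/p_x.
Discretionary income = 42 − 3·8 − 3·1 = 15; x* = 3 + 2/3·15/8 = 4.25; y* = 3 + 1/3·15/1 = 8.

x* = 4.25, y* = 8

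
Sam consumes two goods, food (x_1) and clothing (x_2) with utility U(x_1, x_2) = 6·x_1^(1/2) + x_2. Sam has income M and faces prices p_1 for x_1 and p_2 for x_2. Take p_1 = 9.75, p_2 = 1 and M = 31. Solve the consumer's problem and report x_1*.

x_1* = 0.0947

Set MRS = p_1/p_2: 3·x_1^(−1/2) = p_1/p_2.
Thus x_1* = (3·p_2/p_1)² — independent of M — with the rest of income spent on x_2.
Plugging in: x_1* = (3·1/9.75)² = 0.0947.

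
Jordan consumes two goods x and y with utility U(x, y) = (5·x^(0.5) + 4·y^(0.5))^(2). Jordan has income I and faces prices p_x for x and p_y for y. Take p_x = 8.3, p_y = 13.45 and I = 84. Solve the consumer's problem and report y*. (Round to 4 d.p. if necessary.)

From the CES first-order condition, (5/4)·(y/x)^(0.5) = p_x/p_y.
Solve for the ratio: y/x = [(4/5)·p_x/p_y]^(2).
With the ratio pinned down, the budget gives x* = I/(p_x + p_y·(y/x)) and y* = (y/x)·x*.
Numerically y/x = 0.24372, so x* = 84/(8.3 + 13.45·0.24372) = 7.2551 and y* = 0.24372·7.2551 = 1.7682.

y* = 1.7682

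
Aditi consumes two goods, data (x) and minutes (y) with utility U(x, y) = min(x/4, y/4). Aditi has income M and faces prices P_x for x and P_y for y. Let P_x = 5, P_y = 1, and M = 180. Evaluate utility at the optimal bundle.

V = 7.5

Demand: x*(P_x,P_y,M) = 4·M/(4·P_x + 4·P_y), y* = 4·M/(4·P_x + 4·P_y).
Here 4·5 + 4·1 = 24, giving x* = 30 and y* = 30.
Utility at the optimum: U(30, 30) = 7.5.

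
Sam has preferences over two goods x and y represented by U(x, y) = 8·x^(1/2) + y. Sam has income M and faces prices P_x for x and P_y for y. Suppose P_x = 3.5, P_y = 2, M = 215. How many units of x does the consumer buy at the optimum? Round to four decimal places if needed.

x* = 5.2245

Plugging in: x* = (4·2/3.5)² = 5.2245.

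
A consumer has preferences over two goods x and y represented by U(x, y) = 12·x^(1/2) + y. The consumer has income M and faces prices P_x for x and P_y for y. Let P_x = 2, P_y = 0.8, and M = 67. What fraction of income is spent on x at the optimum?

Utility is quasi-linear in y; the FOC for x is 6/√x = P_x/P_y.
Thus x* = (6·P_y/P_x)² — independent of M — with the rest of income spent on y.
Plugging in: x* = (6·0.8/2)² = 5.76, y* = 69.35.
Expenditure on x: 2·5.76 = 11.52; share = 0.1719.

share on x = 0.1719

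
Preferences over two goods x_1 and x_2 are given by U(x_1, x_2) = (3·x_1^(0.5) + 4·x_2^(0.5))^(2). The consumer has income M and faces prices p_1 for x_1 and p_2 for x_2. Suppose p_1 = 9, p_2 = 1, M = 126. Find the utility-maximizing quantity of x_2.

x_2* = 118.5882

From the CES first-order condition, (3/4)·(x_2/x_1)^(0.5) = p_1/p_2.
Hence x_2/x_1 = ((4/3)·p_1/p_2)^(1/(0.5)), i.e. raised to the 2 power.
With the ratio pinned down, the budget gives x_1* = M/(p_1 + p_2·(x_2/x_1)) and x_2* = (x_2/x_1)·x_1*.
Numerically x_2/x_1 = 144, so x_1* = 126/(9 + 1·144) = 0.8235 and x_2* = 144·0.8235 = 118.5882.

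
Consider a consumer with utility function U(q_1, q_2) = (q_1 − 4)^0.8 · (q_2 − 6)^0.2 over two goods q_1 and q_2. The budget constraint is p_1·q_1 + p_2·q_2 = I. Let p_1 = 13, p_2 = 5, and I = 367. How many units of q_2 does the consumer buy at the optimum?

q_2* = 17.4

This is Cobb-Douglas in (q_1−4, q_2−6): tangency gives 0.8·p_2·(q_2−6) = 0.2·p_1·(q_1−4).
After buying the subsistence bundle (4, 6), a share 0.8 of the remaining income goes to q_1: q_1* = 4 + 0.8·(I − 4p_1 − 6p_2)/p_1.
Discretionary income = 367 − 4·13 − 6·5 = 285; q_2* = 6 + 0.2·285/5 = 17.4.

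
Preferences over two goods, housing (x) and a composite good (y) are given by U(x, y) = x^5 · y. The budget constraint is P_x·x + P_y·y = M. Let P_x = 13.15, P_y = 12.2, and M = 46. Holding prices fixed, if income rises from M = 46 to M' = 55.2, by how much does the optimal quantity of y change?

MU_x/MU_y = (5·y)/(x); tangency sets this equal to P_x/P_y.
So 5·P_y·y = P_x·x; combined with the budget, a share 5/6 of income goes to x.
Demand: x*(P_x,P_y,M) = 5/6·M/P_x and y* = 1/6·M/P_y.
At P_x=13.15, P_y=12.2, M=46: y* = 1/6·46/12.2 = 0.6284.
At M' = 55.2: y* = 0.7541. Change: 0.7541 − 0.6284 = 0.1257.

Δy* = 0.1257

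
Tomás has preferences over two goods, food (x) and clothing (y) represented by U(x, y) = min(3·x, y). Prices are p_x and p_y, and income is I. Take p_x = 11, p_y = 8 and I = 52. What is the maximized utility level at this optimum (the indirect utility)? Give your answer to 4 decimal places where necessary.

V = 4.4571

With perfect complements, no substitution: consume in ratio x:y = 1:3.
Budget: p_x·x + p_y·3·x = I, so (p_x + 3·p_y)·x = I.
Demand: x*(p_x,p_y,I) = I/(p_x + 3·p_y), y* = 3·I/(p_x + 3·p_y).
Here 11 + 3·8 = 35, giving x* = 1.4857 and y* = 4.4571.
Utility at the optimum: U(1.4857, 4.4571) = 4.4571.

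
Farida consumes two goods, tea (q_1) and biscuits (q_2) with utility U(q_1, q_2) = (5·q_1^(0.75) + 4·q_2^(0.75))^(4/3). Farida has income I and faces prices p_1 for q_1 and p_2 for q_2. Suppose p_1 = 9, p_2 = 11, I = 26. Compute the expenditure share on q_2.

share on q_2 = 0.1832

From the CES first-order condition, (5/4)·(q_2/q_1)^(0.25) = p_1/p_2.
Solve for the ratio: q_2/q_1 = [(4/5)·p_1/p_2]^(4).
Substitute q_2 = (q_2/q_1)·q_1 into the budget: q_1* = I/(p_1 + p_2·(q_2/q_1)).
Numerically q_2/q_1 = 0.183552, so q_1* = 26/(9 + 11·0.183552) = 2.3595 and q_2* = 0.183552·2.3595 = 0.4331.
Expenditure on q_2: 11·0.4331 = 4.7641; share = 0.1832.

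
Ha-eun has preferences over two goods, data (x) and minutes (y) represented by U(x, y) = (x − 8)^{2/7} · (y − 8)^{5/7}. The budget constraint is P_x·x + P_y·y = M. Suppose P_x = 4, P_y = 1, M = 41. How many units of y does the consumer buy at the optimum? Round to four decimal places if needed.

y* = 8.7143

After buying the subsistence bundle (8, 8), a share 2/7 of the remaining income goes to x: x* = 8 + 2/7·(M − 8P_x − 8P_y)/P_x.
Discretionary income = 41 − 8·4 − 8·1 = 1; y* = 8 + 5/7·1/1 = 8.7143.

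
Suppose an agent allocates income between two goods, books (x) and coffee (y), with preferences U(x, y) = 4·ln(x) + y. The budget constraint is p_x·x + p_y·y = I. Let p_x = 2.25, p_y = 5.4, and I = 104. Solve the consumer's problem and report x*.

x* = 9.6

MU_x = 4/x, MU_y = 1. Tangency: 4/x = p_x/p_y.
So x*(p_x,p_y) = 4·p_y/p_x, independent of income; and y* = (I − 4·p_y)/p_y.
At the given prices: x* = 4·5.4/2.25 = 9.6.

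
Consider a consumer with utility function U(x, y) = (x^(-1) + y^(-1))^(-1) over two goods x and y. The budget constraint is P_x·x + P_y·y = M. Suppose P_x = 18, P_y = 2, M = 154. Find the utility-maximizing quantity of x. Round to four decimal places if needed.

MRS = MU_x/MU_y = (y/x)^(2). Set equal to P_x/P_y.
Hence y/x = (P_x/P_y)^(1/(2)), i.e. raised to the 0.5 power.
Substitute y = (y/x)·x into the budget: x* = M/(P_x + P_y·(y/x)).
Numerically y/x = 3, so x* = 154/(18 + 2·3) = 6.4167.

x* = 6.4167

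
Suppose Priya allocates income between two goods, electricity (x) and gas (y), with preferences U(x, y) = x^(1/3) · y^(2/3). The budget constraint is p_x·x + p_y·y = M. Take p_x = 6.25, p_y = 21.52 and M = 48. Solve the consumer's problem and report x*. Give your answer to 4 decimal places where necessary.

x* = 2.56

Tangency: MRS = (1/2)·y/x = p_x/p_y.
Rearranging, p_y·y = 2·p_x·x. Substituting into the budget gives p_x·x·(1 + 2) = M.
Demand: x*(p_x,p_y,M) = 1/3·M/p_x and y* = 2/3·M/p_y.
At p_x=6.25, p_y=21.52, M=48: x* = 1/3·48/6.25 = 2.56.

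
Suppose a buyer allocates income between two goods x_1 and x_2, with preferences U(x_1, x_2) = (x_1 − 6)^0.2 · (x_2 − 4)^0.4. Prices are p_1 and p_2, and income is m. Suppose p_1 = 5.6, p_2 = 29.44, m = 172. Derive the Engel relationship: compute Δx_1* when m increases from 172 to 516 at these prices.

Δx_1* = 20.4762

This is Cobb-Douglas in (x_1−6, x_2−4): tangency gives 0.2·p_2·(x_2−4) = 0.4·p_1·(x_1−6).
Substituting into the budget: x_1* = 6 + 1/3·(m − 6·p_1 − 4·p_2)/p_1, and x_2* = 4 + 2/3·(…)/p_2.
Discretionary income = 172 − 6·5.6 − 4·29.44 = 20.64; x_1* = 6 + 1/3·20.64/5.6 = 7.2286.
At m' = 516: x_1* = 27.7048. Change: 27.7048 − 7.2286 = 20.4762.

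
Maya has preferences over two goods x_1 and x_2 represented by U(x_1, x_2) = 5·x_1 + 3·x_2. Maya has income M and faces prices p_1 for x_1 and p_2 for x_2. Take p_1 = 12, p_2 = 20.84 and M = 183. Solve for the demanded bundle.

Linear utility — the consumer picks whichever good has higher MU/price: 5/12 = 0.4167 vs 3/20.84 = 0.144.
x_1 gives more utility per dollar, so spend all income on x_1: x_1* = M/p_1, x_2* = 0.
Numerically: x_1* = 15.25, x_2* = 0.

x_1* = 15.25, x_2* = 0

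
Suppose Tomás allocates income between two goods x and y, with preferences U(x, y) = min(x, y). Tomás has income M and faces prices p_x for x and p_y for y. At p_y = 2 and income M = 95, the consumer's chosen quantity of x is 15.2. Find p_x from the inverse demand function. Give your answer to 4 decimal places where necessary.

With perfect complements, no substitution: consume in ratio x:y = 1:1.
Budget: p_x·x + p_y·x = M, so (p_x + p_y)·x = M.
Demand: x*(p_x,p_y,M) = M/(p_x + p_y), y* = M/(p_x + p_y).
Set x* = 15.2 in the demand function and solve for p_x: p_x = 4.25.

p_x = 4.25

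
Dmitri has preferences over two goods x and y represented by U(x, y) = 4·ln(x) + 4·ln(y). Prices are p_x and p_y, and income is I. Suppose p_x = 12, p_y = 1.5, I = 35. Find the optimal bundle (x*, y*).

Tangency: MRS = y/x = p_x/p_y.
Rearranging, p_y·y = p_x·x. Substituting into the budget gives p_x·x·(1 + 1) = I.
Demand: x*(p_x,p_y,I) = 0.5·I/p_x and y* = 0.5·I/p_y.
At p_x=12, p_y=1.5, I=35: x* = 0.5·35/12 = 1.4583, y* = 11.6667.

x* = 1.4583, y* = 11.6667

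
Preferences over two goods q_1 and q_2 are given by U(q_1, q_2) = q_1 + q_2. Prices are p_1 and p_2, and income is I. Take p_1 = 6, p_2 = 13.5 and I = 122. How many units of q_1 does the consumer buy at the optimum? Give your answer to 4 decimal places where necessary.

q_1* = 20.3333

Linear utility — the consumer picks whichever good has higher MU/price: 1/6 = 0.1667 vs 1/13.5 = 0.0741.
q_1 gives more utility per dollar, so spend all income on q_1: q_1* = I/p_1, q_2* = 0.
Numerically: q_1* = 20.3333, q_2* = 0.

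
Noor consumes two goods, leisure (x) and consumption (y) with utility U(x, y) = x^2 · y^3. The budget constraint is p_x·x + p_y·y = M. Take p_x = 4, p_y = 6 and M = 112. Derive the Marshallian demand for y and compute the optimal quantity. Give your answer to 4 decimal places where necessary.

The MRS is (2/3)·y/x. Set MRS = p_x/p_y.
So 2·p_y·y = 3·p_x·x; combined with the budget, a share 0.4 of income goes to x.
Demand: x*(p_x,p_y,M) = 0.4·M/p_x and y* = 0.6·M/p_y.
At p_x=4, p_y=6, M=112: y* = 0.6·112/6 = 11.2.

y* = 11.2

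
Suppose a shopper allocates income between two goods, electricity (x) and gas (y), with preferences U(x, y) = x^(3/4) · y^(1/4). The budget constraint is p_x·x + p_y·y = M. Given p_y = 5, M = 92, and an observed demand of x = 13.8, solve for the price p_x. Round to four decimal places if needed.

p_x = 5

MU_x/MU_y = (0.75·y)/(0.25·x); tangency sets this equal to p_x/p_y.
So 0.75·p_y·y = 0.25·p_x·x; combined with the budget, a share 0.75 of income goes to x.
Demand: x*(p_x,p_y,M) = 0.75·M/p_x and y* = 0.25·M/p_y.
Set x* = 13.8 in the demand function and solve for p_x: p_x = 5.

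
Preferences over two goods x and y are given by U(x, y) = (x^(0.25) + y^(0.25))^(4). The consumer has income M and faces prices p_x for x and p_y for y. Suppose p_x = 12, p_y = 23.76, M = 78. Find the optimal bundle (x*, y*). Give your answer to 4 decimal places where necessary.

x* = 3.6184, y* = 1.4553

From the CES first-order condition, (y/x)^(0.75) = p_x/p_y.
Hence y/x = (p_x/p_y)^(1/(0.75)), i.e. raised to the 4/3 power.
With the ratio pinned down, the budget gives x* = M/(p_x + p_y·(y/x)) and y* = (y/x)·x*.
Numerically y/x = 0.402204, so x* = 78/(12 + 23.76·0.402204) = 3.6184 and y* = 0.402204·3.6184 = 1.4553.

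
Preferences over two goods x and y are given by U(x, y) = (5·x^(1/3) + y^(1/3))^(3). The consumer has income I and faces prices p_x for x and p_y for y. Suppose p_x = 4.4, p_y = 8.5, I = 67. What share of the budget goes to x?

share on x = 0.9395

MU_x ∝ 5·x^(-2/3), MU_y ∝ y^(-2/3), so MRS = 5·(y/x)^(2/3) = p_x/p_y.
Solve for the ratio: y/x = [(1/5)·p_x/p_y]^(1.5).
Substitute y = (y/x)·x into the budget: x* = I/(p_x + p_y·(y/x)).
Numerically y/x = 0.033312, so x* = 67/(4.4 + 8.5·0.033312) = 14.3066 and y* = 0.033312·14.3066 = 0.4766.
Expenditure on x: 4.4·14.3066 = 62.9491; share = 0.9395.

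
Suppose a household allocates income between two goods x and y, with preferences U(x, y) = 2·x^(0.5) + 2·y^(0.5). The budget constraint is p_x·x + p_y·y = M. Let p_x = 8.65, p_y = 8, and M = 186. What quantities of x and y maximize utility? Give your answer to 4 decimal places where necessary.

x* = 10.3317, y* = 12.0788

MRS = MU_x/MU_y = (y/x)^(0.5). Set equal to p_x/p_y.
Hence y/x = (p_x/p_y)^(1/(0.5)), i.e. raised to the 2 power.
Substitute y = (y/x)·x into the budget: x* = M/(p_x + p_y·(y/x)).
Numerically y/x = 1.169102, so x* = 186/(8.65 + 8·1.169102) = 10.3317 and y* = 1.169102·10.3317 = 12.0788.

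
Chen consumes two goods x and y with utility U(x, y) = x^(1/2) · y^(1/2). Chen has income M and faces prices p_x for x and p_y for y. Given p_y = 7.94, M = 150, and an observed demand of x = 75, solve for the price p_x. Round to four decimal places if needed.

Tangency: MRS = y/x = p_x/p_y.
So 0.5·p_y·y = 0.5·p_x·x; combined with the budget, a share 0.5 of income goes to x.
Demand: x*(p_x,p_y,M) = 0.5·M/p_x and y* = 0.5·M/p_y.
Set x* = 75 in the demand function and solve for p_x: p_x = 1.

p_x = 1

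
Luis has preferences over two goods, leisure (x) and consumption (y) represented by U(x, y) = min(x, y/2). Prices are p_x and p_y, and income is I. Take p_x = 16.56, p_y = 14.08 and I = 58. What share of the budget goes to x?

share on x = 0.3703

With perfect complements, no substitution: consume in ratio x:y = 1:2.
Budget: p_x·x + p_y·2·x = I, so (p_x + 2·p_y)·x = I.
Demand: x*(p_x,p_y,I) = I/(p_x + 2·p_y), y* = 2·I/(p_x + 2·p_y).
Here 16.56 + 2·14.08 = 44.72, giving x* = 1.297 and y* = 2.5939.
Expenditure on x: 16.56·1.297 = 21.4776; share = 0.3703.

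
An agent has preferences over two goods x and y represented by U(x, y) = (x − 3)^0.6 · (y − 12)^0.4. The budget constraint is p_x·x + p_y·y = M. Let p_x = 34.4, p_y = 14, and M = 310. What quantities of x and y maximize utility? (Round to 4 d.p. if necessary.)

Substituting into the budget: x* = 3 + 0.6·(M − 3·p_x − 12·p_y)/p_x, and y* = 12 + 0.4·(…)/p_y.
Discretionary income = 310 − 3·34.4 − 12·14 = 38.8; x* = 3 + 0.6·38.8/34.4 = 3.6767; y* = 12 + 0.4·38.8/14 = 13.1086.

x* = 3.6767, y* = 13.1086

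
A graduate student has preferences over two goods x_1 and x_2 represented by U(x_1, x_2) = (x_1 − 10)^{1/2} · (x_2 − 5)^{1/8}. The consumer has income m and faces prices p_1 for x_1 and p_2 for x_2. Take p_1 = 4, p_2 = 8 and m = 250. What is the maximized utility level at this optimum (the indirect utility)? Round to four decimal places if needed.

V = 6.987

MRS = 4·(x_2−5)/(x_1−10). Tangency with p_1/p_2 gives x_2−5 = (1/4)·(p_1/p_2)·(x_1−10).
After buying the subsistence bundle (10, 5), a share 0.8 of the remaining income goes to x_1: x_1* = 10 + 0.8·(m − 10p_1 − 5p_2)/p_1.
Discretionary income = 250 − 10·4 − 5·8 = 170; x_1* = 10 + 0.8·170/4 = 44; x_2* = 5 + 0.2·170/8 = 9.25.
Utility at the optimum: U(44, 9.25) = 6.987.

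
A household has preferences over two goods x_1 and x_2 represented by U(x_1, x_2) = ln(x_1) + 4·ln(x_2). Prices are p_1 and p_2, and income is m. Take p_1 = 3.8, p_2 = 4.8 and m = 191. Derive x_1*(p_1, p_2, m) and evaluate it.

x_1* = 10.0526

Tangency: MRS = (1/4)·x_2/x_1 = p_1/p_2.
Rearranging, p_2·x_2 = 4·p_1·x_1. Substituting into the budget gives p_1·x_1·(1 + 4) = m.
Demand: x_1*(p_1,p_2,m) = 0.2·m/p_1 and x_2* = 0.8·m/p_2.
At p_1=3.8, p_2=4.8, m=191: x_1* = 0.2·191/3.8 = 10.0526.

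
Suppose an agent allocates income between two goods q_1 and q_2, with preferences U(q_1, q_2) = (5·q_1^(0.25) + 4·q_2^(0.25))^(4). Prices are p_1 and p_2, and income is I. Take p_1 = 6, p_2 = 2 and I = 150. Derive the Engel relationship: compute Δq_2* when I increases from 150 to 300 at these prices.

Δq_2* = 38.7872

MRS = MU_q_1/MU_q_2 = (5/4)·(q_2/q_1)^(0.75). Set equal to p_1/p_2.
Hence q_2/q_1 = ((4/5)·p_1/p_2)^(1/(0.75)), i.e. raised to the 4/3 power.
Substitute q_2 = (q_2/q_1)·q_1 into the budget: q_1* = I/(p_1 + p_2·(q_2/q_1)).
Numerically q_2/q_1 = 3.213278, so q_1* = 150/(6 + 2·3.213278) = 12.0709 and q_2* = 3.213278·12.0709 = 38.7872.
At I' = 300: q_2* = 77.5745. Change: 77.5745 − 38.7872 = 38.7872.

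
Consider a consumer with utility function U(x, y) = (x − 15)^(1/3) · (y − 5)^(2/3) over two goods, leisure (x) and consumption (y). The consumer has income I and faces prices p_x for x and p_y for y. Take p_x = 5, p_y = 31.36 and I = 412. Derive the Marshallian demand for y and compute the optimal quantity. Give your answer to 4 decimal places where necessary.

Let x' = x−15, y' = y−5. MRS = (1/2)·y'/x' = p_x/p_y.
After buying the subsistence bundle (15, 5), a share 1/3 of the remaining income goes to x: x* = 15 + 1/3·(I − 15p_x − 5p_y)/p_x.
Discretionary income = 412 − 15·5 − 5·31.36 = 180.2; y* = 5 + 2/3·180.2/31.36 = 8.8308.

y* = 8.8308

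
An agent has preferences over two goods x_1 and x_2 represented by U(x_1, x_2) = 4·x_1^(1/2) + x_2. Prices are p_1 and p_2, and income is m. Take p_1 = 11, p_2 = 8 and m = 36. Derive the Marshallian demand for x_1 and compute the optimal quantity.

x_1* = 2.1157

Set MRS = p_1/p_2: 2·x_1^(−1/2) = p_1/p_2.
Thus x_1* = (2·p_2/p_1)² — independent of m — with the rest of income spent on x_2.
Plugging in: x_1* = (2·8/11)² = 2.1157.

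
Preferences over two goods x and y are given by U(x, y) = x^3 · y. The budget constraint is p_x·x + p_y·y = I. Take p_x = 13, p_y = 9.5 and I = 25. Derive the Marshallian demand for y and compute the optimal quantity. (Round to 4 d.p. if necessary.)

y* = 0.6579

The MRS is 3·y/x. Set MRS = p_x/p_y.
So 3·p_y·y = p_x·x; combined with the budget, a share 0.75 of income goes to x.
Demand: x*(p_x,p_y,I) = 0.75·I/p_x and y* = 0.25·I/p_y.
At p_x=13, p_y=9.5, I=25: y* = 0.25·25/9.5 = 0.6579.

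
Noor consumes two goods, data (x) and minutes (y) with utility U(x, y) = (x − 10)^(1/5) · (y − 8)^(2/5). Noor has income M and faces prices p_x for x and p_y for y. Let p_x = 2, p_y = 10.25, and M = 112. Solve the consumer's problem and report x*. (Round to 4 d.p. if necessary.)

x* = 11.6667

Substituting into the budget: x* = 10 + 1/3·(M − 10·p_x − 8·p_y)/p_x, and y* = 8 + 2/3·(…)/p_y.
Discretionary income = 112 − 10·2 − 8·10.25 = 10; x* = 10 + 1/3·10/2 = 11.6667.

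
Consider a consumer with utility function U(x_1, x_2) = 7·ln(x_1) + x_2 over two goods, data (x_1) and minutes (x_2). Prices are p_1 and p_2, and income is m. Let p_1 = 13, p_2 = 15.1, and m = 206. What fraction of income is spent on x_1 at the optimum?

share on x_1 = 0.5131

So x_1*(p_1,p_2) = 7·p_2/p_1, independent of income; and x_2* = (m − 7·p_2)/p_2.
At the given prices: x_1* = 7·15.1/13 = 8.1308, and x_2* = 6.6424.
Expenditure on x_1: 13·8.1308 = 105.7; share = 0.5131.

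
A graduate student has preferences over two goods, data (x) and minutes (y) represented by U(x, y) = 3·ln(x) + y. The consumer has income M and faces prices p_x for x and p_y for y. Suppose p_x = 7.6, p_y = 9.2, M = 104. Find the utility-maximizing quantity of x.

x* = 3.6316

MU_x = 3/x, MU_y = 1. Tangency: 3/x = p_x/p_y.
So x*(p_x,p_y) = 3·p_y/p_x, independent of income; and y* = (M − 3·p_y)/p_y.
At the given prices: x* = 3·9.2/7.6 = 3.6316.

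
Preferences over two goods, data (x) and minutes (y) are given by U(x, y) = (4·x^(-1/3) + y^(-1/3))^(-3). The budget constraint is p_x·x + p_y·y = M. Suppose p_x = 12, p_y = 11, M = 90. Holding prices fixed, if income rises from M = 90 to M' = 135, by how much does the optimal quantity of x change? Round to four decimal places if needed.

With the ratio pinned down, the budget gives x* = M/(p_x + p_y·(y/x)) and y* = (y/x)·x*.
Numerically y/x = 0.377395, so x* = 90/(12 + 11·0.377395) = 5.5723.
At M' = 135: x* = 8.3584. Change: 8.3584 − 5.5723 = 2.7861.

Δx* = 2.7861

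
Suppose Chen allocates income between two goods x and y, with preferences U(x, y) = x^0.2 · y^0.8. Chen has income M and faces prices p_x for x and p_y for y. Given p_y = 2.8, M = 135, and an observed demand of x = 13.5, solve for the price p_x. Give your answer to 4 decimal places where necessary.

MU_x/MU_y = (0.2·y)/(0.8·x); tangency sets this equal to p_x/p_y.
Rearranging, p_y·y = 4·p_x·x. Substituting into the budget gives p_x·x·(1 + 4) = M.
Demand: x*(p_x,p_y,M) = 0.2·M/p_x and y* = 0.8·M/p_y.
Set x* = 13.5 in the demand function and solve for p_x: p_x = 2.

p_x = 2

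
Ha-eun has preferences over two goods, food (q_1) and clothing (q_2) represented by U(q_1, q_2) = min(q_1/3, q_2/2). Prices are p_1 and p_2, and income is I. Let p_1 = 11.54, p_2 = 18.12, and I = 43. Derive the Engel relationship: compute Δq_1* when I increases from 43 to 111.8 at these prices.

With perfect complements, no substitution: consume in ratio q_1:q_2 = 3:2.
Budget: p_1·q_1 + p_2·(2/3)·q_1 = I, so (3·p_1 + 2·p_2)·q_1 = 3·I.
Demand: q_1*(p_1,p_2,I) = 3·I/(3·p_1 + 2·p_2), q_2* = 2·I/(3·p_1 + 2·p_2).
Here 3·11.54 + 2·18.12 = 70.86, giving q_1* = 1.8205.
At I' = 111.8: q_1* = 4.7333. Change: 4.7333 − 1.8205 = 2.9128.

Δq_1* = 2.9128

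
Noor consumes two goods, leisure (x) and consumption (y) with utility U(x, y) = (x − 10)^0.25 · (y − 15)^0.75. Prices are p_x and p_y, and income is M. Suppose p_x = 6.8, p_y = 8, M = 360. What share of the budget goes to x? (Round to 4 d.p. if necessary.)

share on x = 0.3083

This is Cobb-Douglas in (x−10, y−15): tangency gives 0.25·p_y·(y−15) = 0.75·p_x·(x−10).
After buying the subsistence bundle (10, 15), a share 0.25 of the remaining income goes to x: x* = 10 + 0.25·(M − 10p_x − 15p_y)/p_x.
Discretionary income = 360 − 10·6.8 − 15·8 = 172; x* = 10 + 0.25·172/6.8 = 16.3235; y* = 15 + 0.75·172/8 = 31.125.
Expenditure on x: 6.8·16.3235 = 111; share = 0.3083.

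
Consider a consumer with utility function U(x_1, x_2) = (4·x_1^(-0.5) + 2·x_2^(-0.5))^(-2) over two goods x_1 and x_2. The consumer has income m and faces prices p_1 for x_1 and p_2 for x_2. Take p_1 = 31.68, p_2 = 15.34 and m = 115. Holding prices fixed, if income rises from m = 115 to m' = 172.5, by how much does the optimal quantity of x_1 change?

Δx_1* = 1.2143

MRS = MU_x_1/MU_x_2 = 2·(x_2/x_1)^(1.5). Set equal to p_1/p_2.
Hence x_2/x_1 = ((1/2)·p_1/p_2)^(1/(1.5)), i.e. raised to the 2/3 power.
Substitute x_2 = (x_2/x_1)·x_1 into the budget: x_1* = m/(p_1 + p_2·(x_2/x_1)).
Numerically x_2/x_1 = 1.021613, so x_1* = 115/(31.68 + 15.34·1.021613) = 2.4286.
At m' = 172.5: x_1* = 3.643. Change: 3.643 − 2.4286 = 1.2143.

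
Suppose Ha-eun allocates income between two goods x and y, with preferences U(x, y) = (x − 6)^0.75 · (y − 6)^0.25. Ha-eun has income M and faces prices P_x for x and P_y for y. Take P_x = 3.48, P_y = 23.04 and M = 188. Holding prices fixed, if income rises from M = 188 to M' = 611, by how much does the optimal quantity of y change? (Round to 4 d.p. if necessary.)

After buying the subsistence bundle (6, 6), a share 0.75 of the remaining income goes to x: x* = 6 + 0.75·(M − 6P_x − 6P_y)/P_x.
Discretionary income = 188 − 6·3.48 − 6·23.04 = 28.88; y* = 6 + 0.25·28.88/23.04 = 6.3134.
At M' = 611: y* = 10.9032. Change: 10.9032 − 6.3134 = 4.5898.

Δy* = 4.5898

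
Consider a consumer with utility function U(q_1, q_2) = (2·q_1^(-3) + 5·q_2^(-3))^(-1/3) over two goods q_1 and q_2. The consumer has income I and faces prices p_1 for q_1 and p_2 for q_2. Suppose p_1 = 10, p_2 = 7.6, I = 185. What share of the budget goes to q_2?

MU_q_1 ∝ 2·q_1^(-4), MU_q_2 ∝ 5·q_2^(-4), so MRS = (2/5)·(q_2/q_1)^(4) = p_1/p_2.
Hence q_2/q_1 = ((5/2)·p_1/p_2)^(1/(4)), i.e. raised to the 0.25 power.
Substitute q_2 = (q_2/q_1)·q_1 into the budget: q_1* = I/(p_1 + p_2·(q_2/q_1)).
Numerically q_2/q_1 = 1.346733, so q_1* = 185/(10 + 7.6·1.346733) = 9.1425 and q_2* = 1.346733·9.1425 = 12.3125.
Expenditure on q_2: 7.6·12.3125 = 93.575; share = 0.5058.

share on q_2 = 0.5058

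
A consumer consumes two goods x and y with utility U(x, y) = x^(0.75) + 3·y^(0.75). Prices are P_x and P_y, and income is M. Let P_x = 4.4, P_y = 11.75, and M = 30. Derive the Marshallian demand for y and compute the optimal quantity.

With the ratio pinned down, the budget gives x* = M/(P_x + P_y·(y/x)) and y* = (y/x)·x*.
Numerically y/x = 1.592738, so x* = 30/(4.4 + 11.75·1.592738) = 1.2979 and y* = 1.592738·1.2979 = 2.0672.

y* = 2.0672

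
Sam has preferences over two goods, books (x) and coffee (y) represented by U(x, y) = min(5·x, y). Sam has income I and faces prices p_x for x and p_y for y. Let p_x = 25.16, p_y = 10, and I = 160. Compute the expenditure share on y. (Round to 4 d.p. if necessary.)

Demand: x*(p_x,p_y,I) = I/(p_x + 5·p_y), y* = 5·I/(p_x + 5·p_y).
Here 25.16 + 5·10 = 75.16, giving x* = 2.1288 and y* = 10.644.
Expenditure on y: 10·10.644 = 106.4396; share = 0.6652.

share on y = 0.6652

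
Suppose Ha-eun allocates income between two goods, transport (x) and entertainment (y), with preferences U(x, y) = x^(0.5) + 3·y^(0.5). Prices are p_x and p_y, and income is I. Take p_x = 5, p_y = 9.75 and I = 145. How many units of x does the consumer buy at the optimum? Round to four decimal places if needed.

MU_x ∝ x^(-0.5), MU_y ∝ 3·y^(-0.5), so MRS = (1/3)·(y/x)^(0.5) = p_x/p_y.
Hence y/x = (3·p_x/p_y)^(1/(0.5)), i.e. raised to the 2 power.
Substitute y = (y/x)·x into the budget: x* = I/(p_x + p_y·(y/x)).
Numerically y/x = 2.366864, so x* = 145/(5 + 9.75·2.366864) = 5.1644.

x* = 5.1644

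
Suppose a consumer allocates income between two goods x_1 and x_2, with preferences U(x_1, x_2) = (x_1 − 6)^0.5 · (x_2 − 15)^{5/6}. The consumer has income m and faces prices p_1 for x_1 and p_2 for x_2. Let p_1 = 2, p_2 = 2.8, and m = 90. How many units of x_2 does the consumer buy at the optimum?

x_2* = 23.0357

This is Cobb-Douglas in (x_1−6, x_2−15): tangency gives 0.5·p_2·(x_2−15) = 5/6·p_1·(x_1−6).
After buying the subsistence bundle (6, 15), a share 0.375 of the remaining income goes to x_1: x_1* = 6 + 0.375·(m − 6p_1 − 15p_2)/p_1.
Discretionary income = 90 − 6·2 − 15·2.8 = 36; x_2* = 15 + 0.625·36/2.8 = 23.0357.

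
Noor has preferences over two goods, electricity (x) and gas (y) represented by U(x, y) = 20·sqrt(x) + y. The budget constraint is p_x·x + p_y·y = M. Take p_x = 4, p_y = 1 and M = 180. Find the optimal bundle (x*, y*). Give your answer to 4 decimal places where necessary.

Thus x* = (10·p_y/p_x)² — independent of M — with the rest of income spent on y.
Plugging in: x* = (10·1/4)² = 6.25, y* = 155.

x* = 6.25, y* = 155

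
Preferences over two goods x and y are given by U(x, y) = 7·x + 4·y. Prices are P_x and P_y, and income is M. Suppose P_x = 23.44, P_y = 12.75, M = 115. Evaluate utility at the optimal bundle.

V = 36.0784

Perfect substitutes: compare marginal utility per dollar. 7/P_x vs 4/P_y → 0.2986 vs 0.3137.
y gives more utility per dollar, so spend all income on y: y* = M/P_y, x* = 0.
Numerically: x* = 0, y* = 9.0196.
Utility at the optimum: U(0, 9.0196) = 36.0784.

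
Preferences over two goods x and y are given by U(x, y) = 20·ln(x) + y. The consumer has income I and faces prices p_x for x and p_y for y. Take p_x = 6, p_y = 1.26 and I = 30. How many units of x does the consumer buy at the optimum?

MU_x = 20/x, MU_y = 1. Tangency: 20/x = p_x/p_y.
So x*(p_x,p_y) = 20·p_y/p_x, independent of income; and y* = (I − 20·p_y)/p_y.
At the given prices: x* = 20·1.26/6 = 4.2.

x* = 4.2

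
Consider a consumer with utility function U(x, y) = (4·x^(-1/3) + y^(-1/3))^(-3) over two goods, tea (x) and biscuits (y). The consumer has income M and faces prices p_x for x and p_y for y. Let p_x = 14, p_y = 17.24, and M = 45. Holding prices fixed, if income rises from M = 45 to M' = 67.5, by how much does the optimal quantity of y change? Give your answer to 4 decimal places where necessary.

Δy* = 0.3542

MRS = MU_x/MU_y = 4·(y/x)^(4/3). Set equal to p_x/p_y.
Solve for the ratio: y/x = [(1/4)·p_x/p_y]^(0.75).
With the ratio pinned down, the budget gives x* = M/(p_x + p_y·(y/x)) and y* = (y/x)·x*.
Numerically y/x = 0.302446, so x* = 45/(14 + 17.24·0.302446) = 2.342 and y* = 0.302446·2.342 = 0.7083.
At M' = 67.5: y* = 1.0625. Change: 1.0625 − 0.7083 = 0.3542.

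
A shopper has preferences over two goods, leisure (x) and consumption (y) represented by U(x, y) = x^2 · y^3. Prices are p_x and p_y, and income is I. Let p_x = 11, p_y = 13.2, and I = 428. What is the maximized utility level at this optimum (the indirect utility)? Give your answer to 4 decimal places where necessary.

Tangency: MRS = (2/3)·y/x = p_x/p_y.
So 2·p_y·y = 3·p_x·x; combined with the budget, a share 0.4 of income goes to x.
Demand: x*(p_x,p_y,I) = 0.4·I/p_x and y* = 0.6·I/p_y.
At p_x=11, p_y=13.2, I=428: x* = 0.4·428/11 = 15.5636, y* = 19.4545.
Utility at the optimum: U(15.5636, 19.4545) = 1783550.5178.

V = 1783550.5178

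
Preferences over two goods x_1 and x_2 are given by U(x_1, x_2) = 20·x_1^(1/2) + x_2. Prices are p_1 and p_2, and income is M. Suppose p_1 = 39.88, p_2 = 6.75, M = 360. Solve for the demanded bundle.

x_1* = 2.8648, x_2* = 36.4076

MU_x_1 = 10/√x_1, MU_x_2 = 1. Tangency: 10/√x_1 = p_1/p_2.
Solve: √x_1 = 10·p_2/p_1, so x_1*(p_1,p_2) = (10·p_2/p_1)², and x_2* = (M − p_1·x_1*)/p_2.
Plugging in: x_1* = (10·6.75/39.88)² = 2.8648, x_2* = 36.4076.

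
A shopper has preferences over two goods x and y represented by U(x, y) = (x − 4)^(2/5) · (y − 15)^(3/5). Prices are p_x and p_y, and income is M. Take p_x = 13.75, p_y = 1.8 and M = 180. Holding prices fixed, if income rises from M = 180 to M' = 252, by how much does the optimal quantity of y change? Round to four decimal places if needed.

Δy* = 24

After buying the subsistence bundle (4, 15), a share 0.4 of the remaining income goes to x: x* = 4 + 0.4·(M − 4p_x − 15p_y)/p_x.
Discretionary income = 180 − 4·13.75 − 15·1.8 = 98; y* = 15 + 0.6·98/1.8 = 47.6667.
At M' = 252: y* = 71.6667. Change: 71.6667 − 47.6667 = 24.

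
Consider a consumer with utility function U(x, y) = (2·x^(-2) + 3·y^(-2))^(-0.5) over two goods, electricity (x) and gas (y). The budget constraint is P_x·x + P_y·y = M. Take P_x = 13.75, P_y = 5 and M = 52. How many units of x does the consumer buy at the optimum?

x* = 2.3887

From the CES first-order condition, (2/3)·(y/x)^(3) = P_x/P_y.
Solve for the ratio: y/x = [(3/2)·P_x/P_y]^(1/3).
Substitute y = (y/x)·x into the budget: x* = M/(P_x + P_y·(y/x)).
Numerically y/x = 1.603767, so x* = 52/(13.75 + 5·1.603767) = 2.3887.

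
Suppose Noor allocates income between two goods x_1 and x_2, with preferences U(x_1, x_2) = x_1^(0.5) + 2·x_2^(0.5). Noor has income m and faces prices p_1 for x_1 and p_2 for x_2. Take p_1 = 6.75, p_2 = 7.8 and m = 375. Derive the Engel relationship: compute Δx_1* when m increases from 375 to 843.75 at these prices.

MRS = MU_x_1/MU_x_2 = (1/2)·(x_2/x_1)^(0.5). Set equal to p_1/p_2.
Hence x_2/x_1 = (2·p_1/p_2)^(1/(0.5)), i.e. raised to the 2 power.
Substitute x_2 = (x_2/x_1)·x_1 into the budget: x_1* = m/(p_1 + p_2·(x_2/x_1)).
Numerically x_2/x_1 = 2.995562, so x_1* = 375/(6.75 + 7.8·2.995562) = 12.4521.
At m' = 843.75: x_1* = 28.0172. Change: 28.0172 − 12.4521 = 15.5651.

Δx_1* = 15.5651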